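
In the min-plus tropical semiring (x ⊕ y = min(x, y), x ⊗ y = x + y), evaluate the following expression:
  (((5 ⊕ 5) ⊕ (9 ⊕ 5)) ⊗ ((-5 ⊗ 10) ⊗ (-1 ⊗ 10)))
(((5 ⊕ 5) ⊕ (9 ⊕ 5)) ⊗ ((-5 ⊗ 10) ⊗ (-1 ⊗ 10))) = 19

Expand innermost to outermost. Recall ⊕ takes the minimum of its arguments and ⊗ takes their sum. Working out the expression (((5 ⊕ 5) ⊕ (9 ⊕ 5)) ⊗ ((-5 ⊗ 10) ⊗ (-1 ⊗ 10))) gives 19.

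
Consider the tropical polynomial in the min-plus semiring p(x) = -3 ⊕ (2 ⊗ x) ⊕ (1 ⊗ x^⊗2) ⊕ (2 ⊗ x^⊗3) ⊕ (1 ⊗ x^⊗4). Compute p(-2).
p(-2) = -7

A tropical monomial a ⊗ x^⊗i evaluates to a + i · x. Evaluating each term at x = -2:
  Term 0 contributes -3 + 0 · -2 = -3
  Term 1 contributes 2 + 1 · -2 = 0
  Term 2 contributes 1 + 2 · -2 = -3
  Term 3 contributes 2 + 3 · -2 = -4
  Term 4 contributes 1 + 4 · -2 = -7
p(-2) = ⊕ of these = min[-3, 0, -3, -4, -7] = -7.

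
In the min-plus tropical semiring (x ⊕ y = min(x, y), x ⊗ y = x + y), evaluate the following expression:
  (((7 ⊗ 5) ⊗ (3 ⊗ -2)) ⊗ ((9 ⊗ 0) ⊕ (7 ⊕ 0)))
(((7 ⊗ 5) ⊗ (3 ⊗ -2)) ⊗ ((9 ⊗ 0) ⊕ (7 ⊕ 0))) = 13

Expand innermost to outermost. Recall ⊕ takes the minimum of its arguments and ⊗ takes their sum. Working out the expression (((7 ⊗ 5) ⊗ (3 ⊗ -2)) ⊗ ((9 ⊗ 0) ⊕ (7 ⊕ 0))) gives 13.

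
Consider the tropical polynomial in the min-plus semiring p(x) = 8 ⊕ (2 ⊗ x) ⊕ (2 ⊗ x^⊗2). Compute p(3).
p(3) = 5

A tropical monomial a ⊗ x^⊗i evaluates to a + i · x. Evaluating each term at x = 3:
  Term 0 contributes 8 + 0 · 3 = 8
  Term 1 contributes 2 + 1 · 3 = 5
  Term 2 contributes 2 + 2 · 3 = 8
p(3) = ⊕ of these = min[8, 5, 8] = 5.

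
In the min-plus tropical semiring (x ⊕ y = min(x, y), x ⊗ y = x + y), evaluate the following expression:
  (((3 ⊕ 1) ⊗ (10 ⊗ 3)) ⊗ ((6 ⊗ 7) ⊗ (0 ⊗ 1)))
(((3 ⊕ 1) ⊗ (10 ⊗ 3)) ⊗ ((6 ⊗ 7) ⊗ (0 ⊗ 1))) = 28

Expand innermost to outermost. Recall ⊕ takes the minimum of its arguments and ⊗ takes their sum. Working out the expression (((3 ⊕ 1) ⊗ (10 ⊗ 3)) ⊗ ((6 ⊗ 7) ⊗ (0 ⊗ 1))) gives 28.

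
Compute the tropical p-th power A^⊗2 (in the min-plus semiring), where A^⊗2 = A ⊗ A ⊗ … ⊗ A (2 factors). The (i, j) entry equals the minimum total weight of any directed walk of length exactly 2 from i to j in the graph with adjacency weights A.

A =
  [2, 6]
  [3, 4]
A^⊗2 =
  [4, 8]
  [5, 8]

Each entry (A^⊗2)_ij equals the minimum over all length-2 walks i = v_0 → v_1 → … → v_2 = j of Σ_t A[v_t][v_{t+1}]. For example, for (i, j) = (0, 1) we minimise over 2 possible intermediate vertex sequences; the minimum is 8, attained along the walk 0 → 0 → 1.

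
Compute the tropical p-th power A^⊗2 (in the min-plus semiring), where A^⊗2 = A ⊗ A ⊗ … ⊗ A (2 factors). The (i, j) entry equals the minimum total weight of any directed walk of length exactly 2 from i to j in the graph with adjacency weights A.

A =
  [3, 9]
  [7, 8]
A^⊗2 =
  [6, 12]
  [10, 16]

Each entry (A^⊗2)_ij equals the minimum over all length-2 walks i = v_0 → v_1 → … → v_2 = j of Σ_t A[v_t][v_{t+1}]. For example, for (i, j) = (0, 1) we minimise over 2 possible intermediate vertex sequences; the minimum is 12, attained along the walk 0 → 0 → 1.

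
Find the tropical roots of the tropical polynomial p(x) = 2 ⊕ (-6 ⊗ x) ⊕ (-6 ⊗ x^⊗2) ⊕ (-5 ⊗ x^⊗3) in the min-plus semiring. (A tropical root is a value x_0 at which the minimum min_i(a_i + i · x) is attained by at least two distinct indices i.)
Roots: {-1, 0, 8}

Each tropical root is a break point of the lower envelope of the lines y = a_i + i · x (there are 4 lines, with slopes 0, 1, ..., 3). Only the lines that attain the minimum somewhere contribute to roots; other lines are dominated. Here the surviving (envelope) indices are i = 3, i = 2, i = 1, i = 0.
Intersections between consecutive envelope lines give the roots: for adjacent envelope indices i < j the intersection is x = (a_i − a_j) / (j − i). Reading off the sorted break points: {-1, 0, 8}.
Verification: at each break x_0, at least two indices attain the minimum of min_i(a_i + i · x_0).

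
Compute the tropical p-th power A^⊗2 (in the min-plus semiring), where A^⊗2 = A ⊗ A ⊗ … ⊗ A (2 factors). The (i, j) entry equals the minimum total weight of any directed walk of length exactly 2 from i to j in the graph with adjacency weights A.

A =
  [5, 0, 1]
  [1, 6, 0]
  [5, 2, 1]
A^⊗2 =
  [1, 3, 0]
  [5, 1, 1]
  [3, 3, 2]

Each entry (A^⊗2)_ij equals the minimum over all length-2 walks i = v_0 → v_1 → … → v_2 = j of Σ_t A[v_t][v_{t+1}]. For example, for (i, j) = (0, 2) we minimise over 3 possible intermediate vertex sequences; the minimum is 0, attained along the walk 0 → 1 → 2.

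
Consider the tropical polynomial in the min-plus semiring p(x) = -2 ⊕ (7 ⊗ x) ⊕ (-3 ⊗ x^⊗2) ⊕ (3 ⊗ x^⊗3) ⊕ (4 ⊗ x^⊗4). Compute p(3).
p(3) = -2

A tropical monomial a ⊗ x^⊗i evaluates to a + i · x. Evaluating each term at x = 3:
  Term 0 contributes -2 + 0 · 3 = -2
  Term 1 contributes 7 + 1 · 3 = 10
  Term 2 contributes -3 + 2 · 3 = 3
  Term 3 contributes 3 + 3 · 3 = 12
  Term 4 contributes 4 + 4 · 3 = 16
p(3) = ⊕ of these = min[-2, 10, 3, 12, 16] = -2.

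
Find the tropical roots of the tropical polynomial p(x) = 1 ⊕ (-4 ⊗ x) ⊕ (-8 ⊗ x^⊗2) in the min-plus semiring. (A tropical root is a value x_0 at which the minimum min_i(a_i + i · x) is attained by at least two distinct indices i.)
Roots: {4, 5}

Each tropical root is a break point of the lower envelope of the lines y = a_i + i · x (there are 3 lines, with slopes 0, 1, ..., 2). Only the lines that attain the minimum somewhere contribute to roots; other lines are dominated. Here the surviving (envelope) indices are i = 2, i = 1, i = 0.
Intersections between consecutive envelope lines give the roots: for adjacent envelope indices i < j the intersection is x = (a_i − a_j) / (j − i). Reading off the sorted break points: {4, 5}.
Verification: at each break x_0, at least two indices attain the minimum of min_i(a_i + i · x_0).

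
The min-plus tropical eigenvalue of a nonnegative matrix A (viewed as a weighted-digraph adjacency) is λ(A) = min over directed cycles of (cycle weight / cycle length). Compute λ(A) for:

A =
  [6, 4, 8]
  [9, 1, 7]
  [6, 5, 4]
λ(A) = 1

Enumerate directed cycles and compute their means (weight / length). Sample:
  cycle 0 → 0: weight = 6, length = 1, mean = 6/1 ≈ 6.000
  cycle 1 → 1: weight = 1, length = 1, mean = 1/1 ≈ 1.000
  cycle 2 → 2: weight = 4, length = 1, mean = 4/1 ≈ 4.000
  cycle 0 → 1 → 0: weight = 13, length = 2, mean = 13/2 ≈ 6.500
  cycle 0 → 2 → 0: weight = 14, length = 2, mean = 14/2 ≈ 7.000
  cycle 1 → 0 → 1: weight = 13, length = 2, mean = 13/2 ≈ 6.500
Minimum mean = 1.000, attained e.g. along the cycle 1 → 1 with weight 1 and length 1. So λ(A) = 1/1 = 1.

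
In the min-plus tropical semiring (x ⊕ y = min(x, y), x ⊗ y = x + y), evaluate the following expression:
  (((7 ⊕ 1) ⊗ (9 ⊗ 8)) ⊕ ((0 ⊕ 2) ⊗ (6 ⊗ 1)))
(((7 ⊕ 1) ⊗ (9 ⊗ 8)) ⊕ ((0 ⊕ 2) ⊗ (6 ⊗ 1))) = 7

Expand innermost to outermost. Recall ⊕ takes the minimum of its arguments and ⊗ takes their sum. Working out the expression (((7 ⊕ 1) ⊗ (9 ⊗ 8)) ⊕ ((0 ⊕ 2) ⊗ (6 ⊗ 1))) gives 7.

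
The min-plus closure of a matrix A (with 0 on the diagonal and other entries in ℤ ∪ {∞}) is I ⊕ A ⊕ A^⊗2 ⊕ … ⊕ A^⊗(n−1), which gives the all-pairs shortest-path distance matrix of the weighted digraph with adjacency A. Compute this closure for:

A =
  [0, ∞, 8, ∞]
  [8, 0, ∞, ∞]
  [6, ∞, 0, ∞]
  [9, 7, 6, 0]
Closure =
  [0, ∞, 8, ∞]
  [8, 0, 16, ∞]
  [6, ∞, 0, ∞]
  [9, 7, 6, 0]

This is the Floyd-Warshall all-pairs shortest-path computation. For each intermediate vertex k = 0, 1, …, 3, update dist[i][j] ← min(dist[i][j], dist[i][k] + dist[k][j]). The final matrix gives, for each (i, j), the minimum total weight of any directed path from i to j (possibly empty when i = j).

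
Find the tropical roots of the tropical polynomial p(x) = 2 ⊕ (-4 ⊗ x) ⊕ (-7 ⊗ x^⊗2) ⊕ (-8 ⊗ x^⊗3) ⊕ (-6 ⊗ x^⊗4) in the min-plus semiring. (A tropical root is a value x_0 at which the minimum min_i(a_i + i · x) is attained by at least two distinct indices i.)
Roots: {-2, 1, 3, 6}

Each tropical root is a break point of the lower envelope of the lines y = a_i + i · x (there are 5 lines, with slopes 0, 1, ..., 4). Only the lines that attain the minimum somewhere contribute to roots; other lines are dominated. Here the surviving (envelope) indices are i = 4, i = 3, i = 2, i = 1, i = 0.
Intersections between consecutive envelope lines give the roots: for adjacent envelope indices i < j the intersection is x = (a_i − a_j) / (j − i). Reading off the sorted break points: {-2, 1, 3, 6}.
Verification: at each break x_0, at least two indices attain the minimum of min_i(a_i + i · x_0).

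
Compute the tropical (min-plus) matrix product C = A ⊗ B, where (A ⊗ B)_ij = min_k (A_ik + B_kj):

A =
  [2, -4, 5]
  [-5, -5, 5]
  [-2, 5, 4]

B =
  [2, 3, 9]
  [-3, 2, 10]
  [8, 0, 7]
A ⊗ B =
  [-7, -2, 6]
  [-8, -3, 4]
  [0, 1, 7]

Apply the min-plus product entry-by-entry:
  C[0][0] = min over k of (A[0][0] + B[0][0] = 2 + 2 = 4, A[0][1] + B[1][0] = -4 + -3 = -7, A[0][2] + B[2][0] = 5 + 8 = 13) = -7 (attained at k = 1)
  C[0][1] = min over k of (A[0][0] + B[0][1] = 2 + 3 = 5, A[0][1] + B[1][1] = -4 + 2 = -2, A[0][2] + B[2][1] = 5 + 0 = 5) = -2 (attained at k = 1)
  C[0][2] = min over k of (A[0][0] + B[0][2] = 2 + 9 = 11, A[0][1] + B[1][2] = -4 + 10 = 6, A[0][2] + B[2][2] = 5 + 7 = 12) = 6 (attained at k = 1)
  C[1][0] = min over k of (A[1][0] + B[0][0] = -5 + 2 = -3, A[1][1] + B[1][0] = -5 + -3 = -8, A[1][2] + B[2][0] = 5 + 8 = 13) = -8 (attained at k = 1)
  C[1][1] = min over k of (A[1][0] + B[0][1] = -5 + 3 = -2, A[1][1] + B[1][1] = -5 + 2 = -3, A[1][2] + B[2][1] = 5 + 0 = 5) = -3 (attained at k = 1)
  C[1][2] = min over k of (A[1][0] + B[0][2] = -5 + 9 = 4, A[1][1] + B[1][2] = -5 + 10 = 5, A[1][2] + B[2][2] = 5 + 7 = 12) = 4 (attained at k = 0)
  C[2][0] = min over k of (A[2][0] + B[0][0] = -2 + 2 = 0, A[2][1] + B[1][0] = 5 + -3 = 2, A[2][2] + B[2][0] = 4 + 8 = 12) = 0 (attained at k = 0)
  C[2][1] = min over k of (A[2][0] + B[0][1] = -2 + 3 = 1, A[2][1] + B[1][1] = 5 + 2 = 7, A[2][2] + B[2][1] = 4 + 0 = 4) = 1 (attained at k = 0)
  C[2][2] = min over k of (A[2][0] + B[0][2] = -2 + 9 = 7, A[2][1] + B[1][2] = 5 + 10 = 15, A[2][2] + B[2][2] = 4 + 7 = 11) = 7 (attained at k = 0)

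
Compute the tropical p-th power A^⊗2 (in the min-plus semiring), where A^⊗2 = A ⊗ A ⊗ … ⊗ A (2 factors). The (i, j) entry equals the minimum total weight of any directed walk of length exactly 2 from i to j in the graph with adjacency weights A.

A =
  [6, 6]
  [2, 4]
A^⊗2 =
  [8, 10]
  [6, 8]

Each entry (A^⊗2)_ij equals the minimum over all length-2 walks i = v_0 → v_1 → … → v_2 = j of Σ_t A[v_t][v_{t+1}]. For example, for (i, j) = (0, 1) we minimise over 2 possible intermediate vertex sequences; the minimum is 10, attained along the walk 0 → 1 → 1.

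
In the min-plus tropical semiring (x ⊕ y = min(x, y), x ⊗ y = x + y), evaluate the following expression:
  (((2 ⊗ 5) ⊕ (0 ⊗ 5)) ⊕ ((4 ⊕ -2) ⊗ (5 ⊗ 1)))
(((2 ⊗ 5) ⊕ (0 ⊗ 5)) ⊕ ((4 ⊕ -2) ⊗ (5 ⊗ 1))) = 4

Expand innermost to outermost. Recall ⊕ takes the minimum of its arguments and ⊗ takes their sum. Working out the expression (((2 ⊗ 5) ⊕ (0 ⊗ 5)) ⊕ ((4 ⊕ -2) ⊗ (5 ⊗ 1))) gives 4.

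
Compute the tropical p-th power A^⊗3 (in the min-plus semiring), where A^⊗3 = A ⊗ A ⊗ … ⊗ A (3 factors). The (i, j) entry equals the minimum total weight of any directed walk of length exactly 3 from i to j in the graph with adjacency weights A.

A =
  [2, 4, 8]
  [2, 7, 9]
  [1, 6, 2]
A^⊗3 =
  [6, 8, 12]
  [6, 8, 12]
  [5, 7, 6]

Each entry (A^⊗3)_ij equals the minimum over all length-3 walks i = v_0 → v_1 → … → v_3 = j of Σ_t A[v_t][v_{t+1}]. For example, for (i, j) = (0, 2) we minimise over 9 possible intermediate vertex sequences; the minimum is 12, attained along the walk 0 → 0 → 0 → 2.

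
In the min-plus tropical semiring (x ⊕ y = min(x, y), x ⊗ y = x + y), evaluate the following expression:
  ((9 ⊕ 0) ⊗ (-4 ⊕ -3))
((9 ⊕ 0) ⊗ (-4 ⊕ -3)) = -4

Expand innermost to outermost. Recall ⊕ takes the minimum of its arguments and ⊗ takes their sum. Working out the expression ((9 ⊕ 0) ⊗ (-4 ⊕ -3)) gives -4.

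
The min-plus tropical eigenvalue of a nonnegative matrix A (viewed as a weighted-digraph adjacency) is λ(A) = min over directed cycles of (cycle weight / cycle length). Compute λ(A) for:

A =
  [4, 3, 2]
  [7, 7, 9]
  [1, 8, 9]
λ(A) = 3/2

Enumerate directed cycles and compute their means (weight / length). Sample:
  cycle 0 → 0: weight = 4, length = 1, mean = 4/1 ≈ 4.000
  cycle 1 → 1: weight = 7, length = 1, mean = 7/1 ≈ 7.000
  cycle 2 → 2: weight = 9, length = 1, mean = 9/1 ≈ 9.000
  cycle 0 → 1 → 0: weight = 10, length = 2, mean = 10/2 ≈ 5.000
  cycle 0 → 2 → 0: weight = 3, length = 2, mean = 3/2 ≈ 1.500
  cycle 1 → 0 → 1: weight = 10, length = 2, mean = 10/2 ≈ 5.000
Minimum mean = 1.500, attained e.g. along the cycle 0 → 2 → 0 with weight 3 and length 2. So λ(A) = 3/2 = 3/2.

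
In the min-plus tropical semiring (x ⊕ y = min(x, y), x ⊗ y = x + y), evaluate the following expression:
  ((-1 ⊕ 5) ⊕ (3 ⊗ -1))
((-1 ⊕ 5) ⊕ (3 ⊗ -1)) = -1

Expand innermost to outermost. Recall ⊕ takes the minimum of its arguments and ⊗ takes their sum. Working out the expression ((-1 ⊕ 5) ⊕ (3 ⊗ -1)) gives -1.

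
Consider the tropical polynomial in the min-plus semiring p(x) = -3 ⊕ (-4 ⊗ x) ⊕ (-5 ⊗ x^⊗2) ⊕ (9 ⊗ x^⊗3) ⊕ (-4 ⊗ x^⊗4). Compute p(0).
p(0) = -5

A tropical monomial a ⊗ x^⊗i evaluates to a + i · x. Evaluating each term at x = 0:
  Term 0 contributes -3 + 0 · 0 = -3
  Term 1 contributes -4 + 1 · 0 = -4
  Term 2 contributes -5 + 2 · 0 = -5
  Term 3 contributes 9 + 3 · 0 = 9
  Term 4 contributes -4 + 4 · 0 = -4
p(0) = ⊕ of these = min[-3, -4, -5, 9, -4] = -5.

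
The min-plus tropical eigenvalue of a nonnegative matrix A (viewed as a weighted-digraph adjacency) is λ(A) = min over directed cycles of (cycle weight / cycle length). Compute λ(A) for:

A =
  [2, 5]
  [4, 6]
λ(A) = 2

Enumerate directed cycles and compute their means (weight / length). Sample:
  cycle 0 → 0: weight = 2, length = 1, mean = 2/1 ≈ 2.000
  cycle 1 → 1: weight = 6, length = 1, mean = 6/1 ≈ 6.000
  cycle 0 → 1 → 0: weight = 9, length = 2, mean = 9/2 ≈ 4.500
  cycle 1 → 0 → 1: weight = 9, length = 2, mean = 9/2 ≈ 4.500
Minimum mean = 2.000, attained e.g. along the cycle 0 → 0 with weight 2 and length 1. So λ(A) = 2/1 = 2.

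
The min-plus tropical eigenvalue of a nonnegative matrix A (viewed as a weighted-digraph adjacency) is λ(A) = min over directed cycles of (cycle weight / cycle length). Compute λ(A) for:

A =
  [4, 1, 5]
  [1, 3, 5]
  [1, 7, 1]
λ(A) = 1

Enumerate directed cycles and compute their means (weight / length). Sample:
  cycle 0 → 0: weight = 4, length = 1, mean = 4/1 ≈ 4.000
  cycle 1 → 1: weight = 3, length = 1, mean = 3/1 ≈ 3.000
  cycle 2 → 2: weight = 1, length = 1, mean = 1/1 ≈ 1.000
  cycle 0 → 1 → 0: weight = 2, length = 2, mean = 2/2 ≈ 1.000
  cycle 0 → 2 → 0: weight = 6, length = 2, mean = 6/2 ≈ 3.000
  cycle 1 → 0 → 1: weight = 2, length = 2, mean = 2/2 ≈ 1.000
Minimum mean = 1.000, attained e.g. along the cycle 2 → 2 with weight 1 and length 1. So λ(A) = 1/1 = 1.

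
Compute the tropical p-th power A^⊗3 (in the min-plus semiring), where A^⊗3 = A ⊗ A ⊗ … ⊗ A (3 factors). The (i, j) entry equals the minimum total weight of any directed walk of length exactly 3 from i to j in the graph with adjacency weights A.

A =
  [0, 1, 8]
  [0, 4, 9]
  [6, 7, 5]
A^⊗3 =
  [0, 1, 8]
  [0, 1, 8]
  [6, 7, 14]

Each entry (A^⊗3)_ij equals the minimum over all length-3 walks i = v_0 → v_1 → … → v_3 = j of Σ_t A[v_t][v_{t+1}]. For example, for (i, j) = (0, 2) we minimise over 9 possible intermediate vertex sequences; the minimum is 8, attained along the walk 0 → 0 → 0 → 2.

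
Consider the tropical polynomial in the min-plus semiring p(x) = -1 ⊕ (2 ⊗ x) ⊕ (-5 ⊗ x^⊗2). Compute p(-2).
p(-2) = -9

A tropical monomial a ⊗ x^⊗i evaluates to a + i · x. Evaluating each term at x = -2:
  Term 0 contributes -1 + 0 · -2 = -1
  Term 1 contributes 2 + 1 · -2 = 0
  Term 2 contributes -5 + 2 · -2 = -9
p(-2) = ⊕ of these = min[-1, 0, -9] = -9.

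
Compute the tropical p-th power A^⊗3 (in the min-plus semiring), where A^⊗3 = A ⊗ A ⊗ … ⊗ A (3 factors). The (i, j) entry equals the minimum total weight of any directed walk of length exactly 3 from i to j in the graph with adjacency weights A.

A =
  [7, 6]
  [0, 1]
A^⊗3 =
  [7, 8]
  [2, 3]

Each entry (A^⊗3)_ij equals the minimum over all length-3 walks i = v_0 → v_1 → … → v_3 = j of Σ_t A[v_t][v_{t+1}]. For example, for (i, j) = (0, 1) we minimise over 4 possible intermediate vertex sequences; the minimum is 8, attained along the walk 0 → 1 → 1 → 1.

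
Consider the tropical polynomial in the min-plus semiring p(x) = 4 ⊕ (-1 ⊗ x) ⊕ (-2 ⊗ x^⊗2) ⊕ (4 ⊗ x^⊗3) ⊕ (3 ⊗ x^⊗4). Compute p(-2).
p(-2) = -6

A tropical monomial a ⊗ x^⊗i evaluates to a + i · x. Evaluating each term at x = -2:
  Term 0 contributes 4 + 0 · -2 = 4
  Term 1 contributes -1 + 1 · -2 = -3
  Term 2 contributes -2 + 2 · -2 = -6
  Term 3 contributes 4 + 3 · -2 = -2
  Term 4 contributes 3 + 4 · -2 = -5
p(-2) = ⊕ of these = min[4, -3, -6, -2, -5] = -6.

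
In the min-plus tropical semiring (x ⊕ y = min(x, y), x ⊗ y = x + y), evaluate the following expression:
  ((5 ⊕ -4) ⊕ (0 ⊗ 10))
((5 ⊕ -4) ⊕ (0 ⊗ 10)) = -4

Expand innermost to outermost. Recall ⊕ takes the minimum of its arguments and ⊗ takes their sum. Working out the expression ((5 ⊕ -4) ⊕ (0 ⊗ 10)) gives -4.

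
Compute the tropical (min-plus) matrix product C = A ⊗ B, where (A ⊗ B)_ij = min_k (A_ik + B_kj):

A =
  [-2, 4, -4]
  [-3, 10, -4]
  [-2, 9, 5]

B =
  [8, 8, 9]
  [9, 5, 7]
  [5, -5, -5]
A ⊗ B =
  [1, -9, -9]
  [1, -9, -9]
  [6, 0, 0]

Apply the min-plus product entry-by-entry:
  C[0][0] = min over k of (A[0][0] + B[0][0] = -2 + 8 = 6, A[0][1] + B[1][0] = 4 + 9 = 13, A[0][2] + B[2][0] = -4 + 5 = 1) = 1 (attained at k = 2)
  C[0][1] = min over k of (A[0][0] + B[0][1] = -2 + 8 = 6, A[0][1] + B[1][1] = 4 + 5 = 9, A[0][2] + B[2][1] = -4 + -5 = -9) = -9 (attained at k = 2)
  C[0][2] = min over k of (A[0][0] + B[0][2] = -2 + 9 = 7, A[0][1] + B[1][2] = 4 + 7 = 11, A[0][2] + B[2][2] = -4 + -5 = -9) = -9 (attained at k = 2)
  C[1][0] = min over k of (A[1][0] + B[0][0] = -3 + 8 = 5, A[1][1] + B[1][0] = 10 + 9 = 19, A[1][2] + B[2][0] = -4 + 5 = 1) = 1 (attained at k = 2)
  C[1][1] = min over k of (A[1][0] + B[0][1] = -3 + 8 = 5, A[1][1] + B[1][1] = 10 + 5 = 15, A[1][2] + B[2][1] = -4 + -5 = -9) = -9 (attained at k = 2)
  C[1][2] = min over k of (A[1][0] + B[0][2] = -3 + 9 = 6, A[1][1] + B[1][2] = 10 + 7 = 17, A[1][2] + B[2][2] = -4 + -5 = -9) = -9 (attained at k = 2)
  C[2][0] = min over k of (A[2][0] + B[0][0] = -2 + 8 = 6, A[2][1] + B[1][0] = 9 + 9 = 18, A[2][2] + B[2][0] = 5 + 5 = 10) = 6 (attained at k = 0)
  C[2][1] = min over k of (A[2][0] + B[0][1] = -2 + 8 = 6, A[2][1] + B[1][1] = 9 + 5 = 14, A[2][2] + B[2][1] = 5 + -5 = 0) = 0 (attained at k = 2)
  C[2][2] = min over k of (A[2][0] + B[0][2] = -2 + 9 = 7, A[2][1] + B[1][2] = 9 + 7 = 16, A[2][2] + B[2][2] = 5 + -5 = 0) = 0 (attained at k = 2)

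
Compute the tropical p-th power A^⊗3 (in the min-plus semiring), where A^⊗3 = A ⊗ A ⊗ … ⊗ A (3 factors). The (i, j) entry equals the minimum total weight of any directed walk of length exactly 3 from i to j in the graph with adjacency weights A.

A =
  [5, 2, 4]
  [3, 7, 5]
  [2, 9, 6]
A^⊗3 =
  [9, 7, 9]
  [8, 9, 10]
  [7, 9, 9]

Each entry (A^⊗3)_ij equals the minimum over all length-3 walks i = v_0 → v_1 → … → v_3 = j of Σ_t A[v_t][v_{t+1}]. For example, for (i, j) = (0, 2) we minimise over 9 possible intermediate vertex sequences; the minimum is 9, attained along the walk 0 → 1 → 0 → 2.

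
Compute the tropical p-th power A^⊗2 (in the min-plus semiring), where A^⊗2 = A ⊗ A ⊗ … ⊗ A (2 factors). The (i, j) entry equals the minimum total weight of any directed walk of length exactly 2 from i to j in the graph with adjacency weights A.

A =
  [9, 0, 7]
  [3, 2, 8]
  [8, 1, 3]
A^⊗2 =
  [3, 2, 8]
  [5, 3, 10]
  [4, 3, 6]

Each entry (A^⊗2)_ij equals the minimum over all length-2 walks i = v_0 → v_1 → … → v_2 = j of Σ_t A[v_t][v_{t+1}]. For example, for (i, j) = (0, 2) we minimise over 3 possible intermediate vertex sequences; the minimum is 8, attained along the walk 0 → 1 → 2.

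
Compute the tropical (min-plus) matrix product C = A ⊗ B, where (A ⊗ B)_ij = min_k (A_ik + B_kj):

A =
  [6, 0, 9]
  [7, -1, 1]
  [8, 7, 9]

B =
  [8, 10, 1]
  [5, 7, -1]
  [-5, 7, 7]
A ⊗ B =
  [4, 7, -1]
  [-4, 6, -2]
  [4, 14, 6]

Apply the min-plus product entry-by-entry:
  C[0][0] = min over k of (A[0][0] + B[0][0] = 6 + 8 = 14, A[0][1] + B[1][0] = 0 + 5 = 5, A[0][2] + B[2][0] = 9 + -5 = 4) = 4 (attained at k = 2)
  C[0][1] = min over k of (A[0][0] + B[0][1] = 6 + 10 = 16, A[0][1] + B[1][1] = 0 + 7 = 7, A[0][2] + B[2][1] = 9 + 7 = 16) = 7 (attained at k = 1)
  C[0][2] = min over k of (A[0][0] + B[0][2] = 6 + 1 = 7, A[0][1] + B[1][2] = 0 + -1 = -1, A[0][2] + B[2][2] = 9 + 7 = 16) = -1 (attained at k = 1)
  C[1][0] = min over k of (A[1][0] + B[0][0] = 7 + 8 = 15, A[1][1] + B[1][0] = -1 + 5 = 4, A[1][2] + B[2][0] = 1 + -5 = -4) = -4 (attained at k = 2)
  C[1][1] = min over k of (A[1][0] + B[0][1] = 7 + 10 = 17, A[1][1] + B[1][1] = -1 + 7 = 6, A[1][2] + B[2][1] = 1 + 7 = 8) = 6 (attained at k = 1)
  C[1][2] = min over k of (A[1][0] + B[0][2] = 7 + 1 = 8, A[1][1] + B[1][2] = -1 + -1 = -2, A[1][2] + B[2][2] = 1 + 7 = 8) = -2 (attained at k = 1)
  C[2][0] = min over k of (A[2][0] + B[0][0] = 8 + 8 = 16, A[2][1] + B[1][0] = 7 + 5 = 12, A[2][2] + B[2][0] = 9 + -5 = 4) = 4 (attained at k = 2)
  C[2][1] = min over k of (A[2][0] + B[0][1] = 8 + 10 = 18, A[2][1] + B[1][1] = 7 + 7 = 14, A[2][2] + B[2][1] = 9 + 7 = 16) = 14 (attained at k = 1)
  C[2][2] = min over k of (A[2][0] + B[0][2] = 8 + 1 = 9, A[2][1] + B[1][2] = 7 + -1 = 6, A[2][2] + B[2][2] = 9 + 7 = 16) = 6 (attained at k = 1)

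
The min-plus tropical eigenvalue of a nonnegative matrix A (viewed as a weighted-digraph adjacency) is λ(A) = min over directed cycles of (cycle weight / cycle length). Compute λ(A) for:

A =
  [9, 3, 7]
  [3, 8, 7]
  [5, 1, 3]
λ(A) = 3

Enumerate directed cycles and compute their means (weight / length). Sample:
  cycle 0 → 0: weight = 9, length = 1, mean = 9/1 ≈ 9.000
  cycle 1 → 1: weight = 8, length = 1, mean = 8/1 ≈ 8.000
  cycle 2 → 2: weight = 3, length = 1, mean = 3/1 ≈ 3.000
  cycle 0 → 1 → 0: weight = 6, length = 2, mean = 6/2 ≈ 3.000
  cycle 0 → 2 → 0: weight = 12, length = 2, mean = 12/2 ≈ 6.000
  cycle 1 → 0 → 1: weight = 6, length = 2, mean = 6/2 ≈ 3.000
Minimum mean = 3.000, attained e.g. along the cycle 2 → 2 with weight 3 and length 1. So λ(A) = 3/1 = 3.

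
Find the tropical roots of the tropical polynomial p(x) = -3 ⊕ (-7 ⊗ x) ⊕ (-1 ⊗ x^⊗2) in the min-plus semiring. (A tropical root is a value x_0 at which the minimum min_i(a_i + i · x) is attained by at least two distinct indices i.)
Roots: {-6, 4}

Each tropical root is a break point of the lower envelope of the lines y = a_i + i · x (there are 3 lines, with slopes 0, 1, ..., 2). Only the lines that attain the minimum somewhere contribute to roots; other lines are dominated. Here the surviving (envelope) indices are i = 2, i = 1, i = 0.
Intersections between consecutive envelope lines give the roots: for adjacent envelope indices i < j the intersection is x = (a_i − a_j) / (j − i). Reading off the sorted break points: {-6, 4}.
Verification: at each break x_0, at least two indices attain the minimum of min_i(a_i + i · x_0).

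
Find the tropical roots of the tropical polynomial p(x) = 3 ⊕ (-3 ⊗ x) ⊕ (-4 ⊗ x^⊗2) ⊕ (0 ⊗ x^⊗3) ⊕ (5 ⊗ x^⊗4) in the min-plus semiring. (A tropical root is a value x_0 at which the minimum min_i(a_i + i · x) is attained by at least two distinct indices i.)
Roots: {-5, -4, 1, 6}

Each tropical root is a break point of the lower envelope of the lines y = a_i + i · x (there are 5 lines, with slopes 0, 1, ..., 4). Only the lines that attain the minimum somewhere contribute to roots; other lines are dominated. Here the surviving (envelope) indices are i = 4, i = 3, i = 2, i = 1, i = 0.
Intersections between consecutive envelope lines give the roots: for adjacent envelope indices i < j the intersection is x = (a_i − a_j) / (j − i). Reading off the sorted break points: {-5, -4, 1, 6}.
Verification: at each break x_0, at least two indices attain the minimum of min_i(a_i + i · x_0).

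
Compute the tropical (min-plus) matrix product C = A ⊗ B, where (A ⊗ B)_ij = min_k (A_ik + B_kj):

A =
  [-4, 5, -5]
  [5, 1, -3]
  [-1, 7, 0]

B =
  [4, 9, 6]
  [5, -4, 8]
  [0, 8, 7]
A ⊗ B =
  [-5, 1, 2]
  [-3, -3, 4]
  [0, 3, 5]

Apply the min-plus product entry-by-entry:
  C[0][0] = min over k of (A[0][0] + B[0][0] = -4 + 4 = 0, A[0][1] + B[1][0] = 5 + 5 = 10, A[0][2] + B[2][0] = -5 + 0 = -5) = -5 (attained at k = 2)
  C[0][1] = min over k of (A[0][0] + B[0][1] = -4 + 9 = 5, A[0][1] + B[1][1] = 5 + -4 = 1, A[0][2] + B[2][1] = -5 + 8 = 3) = 1 (attained at k = 1)
  C[0][2] = min over k of (A[0][0] + B[0][2] = -4 + 6 = 2, A[0][1] + B[1][2] = 5 + 8 = 13, A[0][2] + B[2][2] = -5 + 7 = 2) = 2 (attained at k = 0)
  C[1][0] = min over k of (A[1][0] + B[0][0] = 5 + 4 = 9, A[1][1] + B[1][0] = 1 + 5 = 6, A[1][2] + B[2][0] = -3 + 0 = -3) = -3 (attained at k = 2)
  C[1][1] = min over k of (A[1][0] + B[0][1] = 5 + 9 = 14, A[1][1] + B[1][1] = 1 + -4 = -3, A[1][2] + B[2][1] = -3 + 8 = 5) = -3 (attained at k = 1)
  C[1][2] = min over k of (A[1][0] + B[0][2] = 5 + 6 = 11, A[1][1] + B[1][2] = 1 + 8 = 9, A[1][2] + B[2][2] = -3 + 7 = 4) = 4 (attained at k = 2)
  C[2][0] = min over k of (A[2][0] + B[0][0] = -1 + 4 = 3, A[2][1] + B[1][0] = 7 + 5 = 12, A[2][2] + B[2][0] = 0 + 0 = 0) = 0 (attained at k = 2)
  C[2][1] = min over k of (A[2][0] + B[0][1] = -1 + 9 = 8, A[2][1] + B[1][1] = 7 + -4 = 3, A[2][2] + B[2][1] = 0 + 8 = 8) = 3 (attained at k = 1)
  C[2][2] = min over k of (A[2][0] + B[0][2] = -1 + 6 = 5, A[2][1] + B[1][2] = 7 + 8 = 15, A[2][2] + B[2][2] = 0 + 7 = 7) = 5 (attained at k = 0)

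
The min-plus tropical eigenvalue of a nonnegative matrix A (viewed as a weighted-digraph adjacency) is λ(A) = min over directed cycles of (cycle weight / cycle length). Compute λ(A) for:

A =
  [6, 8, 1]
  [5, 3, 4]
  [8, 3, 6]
λ(A) = 3

Enumerate directed cycles and compute their means (weight / length). Sample:
  cycle 0 → 0: weight = 6, length = 1, mean = 6/1 ≈ 6.000
  cycle 1 → 1: weight = 3, length = 1, mean = 3/1 ≈ 3.000
  cycle 2 → 2: weight = 6, length = 1, mean = 6/1 ≈ 6.000
  cycle 0 → 1 → 0: weight = 13, length = 2, mean = 13/2 ≈ 6.500
  cycle 0 → 2 → 0: weight = 9, length = 2, mean = 9/2 ≈ 4.500
  cycle 1 → 0 → 1: weight = 13, length = 2, mean = 13/2 ≈ 6.500
Minimum mean = 3.000, attained e.g. along the cycle 1 → 1 with weight 3 and length 1. So λ(A) = 3/1 = 3.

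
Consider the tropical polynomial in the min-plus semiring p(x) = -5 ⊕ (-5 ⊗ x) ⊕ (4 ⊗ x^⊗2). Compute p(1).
p(1) = -5

A tropical monomial a ⊗ x^⊗i evaluates to a + i · x. Evaluating each term at x = 1:
  Term 0 contributes -5 + 0 · 1 = -5
  Term 1 contributes -5 + 1 · 1 = -4
  Term 2 contributes 4 + 2 · 1 = 6
p(1) = ⊕ of these = min[-5, -4, 6] = -5.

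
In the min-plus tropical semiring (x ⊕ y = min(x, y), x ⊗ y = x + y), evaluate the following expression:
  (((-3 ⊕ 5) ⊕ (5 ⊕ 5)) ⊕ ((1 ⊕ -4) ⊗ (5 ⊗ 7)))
(((-3 ⊕ 5) ⊕ (5 ⊕ 5)) ⊕ ((1 ⊕ -4) ⊗ (5 ⊗ 7))) = -3

Expand innermost to outermost. Recall ⊕ takes the minimum of its arguments and ⊗ takes their sum. Working out the expression (((-3 ⊕ 5) ⊕ (5 ⊕ 5)) ⊕ ((1 ⊕ -4) ⊗ (5 ⊗ 7))) gives -3.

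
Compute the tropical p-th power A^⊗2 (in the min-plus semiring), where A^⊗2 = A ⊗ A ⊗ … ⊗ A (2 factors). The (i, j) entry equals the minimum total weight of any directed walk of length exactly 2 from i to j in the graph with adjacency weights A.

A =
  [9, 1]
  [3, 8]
A^⊗2 =
  [4, 9]
  [11, 4]

Each entry (A^⊗2)_ij equals the minimum over all length-2 walks i = v_0 → v_1 → … → v_2 = j of Σ_t A[v_t][v_{t+1}]. For example, for (i, j) = (0, 1) we minimise over 2 possible intermediate vertex sequences; the minimum is 9, attained along the walk 0 → 1 → 1.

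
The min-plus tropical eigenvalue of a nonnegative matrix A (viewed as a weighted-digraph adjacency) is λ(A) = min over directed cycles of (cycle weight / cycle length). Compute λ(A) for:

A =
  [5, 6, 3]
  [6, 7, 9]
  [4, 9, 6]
λ(A) = 7/2

Enumerate directed cycles and compute their means (weight / length). Sample:
  cycle 0 → 0: weight = 5, length = 1, mean = 5/1 ≈ 5.000
  cycle 1 → 1: weight = 7, length = 1, mean = 7/1 ≈ 7.000
  cycle 2 → 2: weight = 6, length = 1, mean = 6/1 ≈ 6.000
  cycle 0 → 1 → 0: weight = 12, length = 2, mean = 12/2 ≈ 6.000
  cycle 0 → 2 → 0: weight = 7, length = 2, mean = 7/2 ≈ 3.500
  cycle 1 → 0 → 1: weight = 12, length = 2, mean = 12/2 ≈ 6.000
Minimum mean = 3.500, attained e.g. along the cycle 0 → 2 → 0 with weight 7 and length 2. So λ(A) = 7/2 = 7/2.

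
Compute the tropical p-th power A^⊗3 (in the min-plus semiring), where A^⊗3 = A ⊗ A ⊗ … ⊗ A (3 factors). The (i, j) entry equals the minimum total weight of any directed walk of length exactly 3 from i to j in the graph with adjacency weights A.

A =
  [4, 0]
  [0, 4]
A^⊗3 =
  [4, 0]
  [0, 4]

Each entry (A^⊗3)_ij equals the minimum over all length-3 walks i = v_0 → v_1 → … → v_3 = j of Σ_t A[v_t][v_{t+1}]. For example, for (i, j) = (0, 1) we minimise over 4 possible intermediate vertex sequences; the minimum is 0, attained along the walk 0 → 1 → 0 → 1.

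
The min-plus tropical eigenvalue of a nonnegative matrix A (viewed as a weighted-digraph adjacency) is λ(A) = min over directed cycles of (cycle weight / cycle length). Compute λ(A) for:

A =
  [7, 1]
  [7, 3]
λ(A) = 3

Enumerate directed cycles and compute their means (weight / length). Sample:
  cycle 0 → 0: weight = 7, length = 1, mean = 7/1 ≈ 7.000
  cycle 1 → 1: weight = 3, length = 1, mean = 3/1 ≈ 3.000
  cycle 0 → 1 → 0: weight = 8, length = 2, mean = 8/2 ≈ 4.000
  cycle 1 → 0 → 1: weight = 8, length = 2, mean = 8/2 ≈ 4.000
Minimum mean = 3.000, attained e.g. along the cycle 1 → 1 with weight 3 and length 1. So λ(A) = 3/1 = 3.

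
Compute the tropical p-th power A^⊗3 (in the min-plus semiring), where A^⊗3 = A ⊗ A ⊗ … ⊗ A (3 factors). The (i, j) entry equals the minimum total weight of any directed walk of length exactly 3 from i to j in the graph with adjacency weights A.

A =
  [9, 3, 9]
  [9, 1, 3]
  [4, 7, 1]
A^⊗3 =
  [10, 5, 7]
  [8, 3, 5]
  [6, 8, 3]

Each entry (A^⊗3)_ij equals the minimum over all length-3 walks i = v_0 → v_1 → … → v_3 = j of Σ_t A[v_t][v_{t+1}]. For example, for (i, j) = (0, 2) we minimise over 9 possible intermediate vertex sequences; the minimum is 7, attained along the walk 0 → 1 → 1 → 2.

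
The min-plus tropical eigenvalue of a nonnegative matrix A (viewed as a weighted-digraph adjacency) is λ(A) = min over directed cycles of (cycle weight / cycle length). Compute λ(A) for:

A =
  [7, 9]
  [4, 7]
λ(A) = 13/2

Enumerate directed cycles and compute their means (weight / length). Sample:
  cycle 0 → 0: weight = 7, length = 1, mean = 7/1 ≈ 7.000
  cycle 1 → 1: weight = 7, length = 1, mean = 7/1 ≈ 7.000
  cycle 0 → 1 → 0: weight = 13, length = 2, mean = 13/2 ≈ 6.500
  cycle 1 → 0 → 1: weight = 13, length = 2, mean = 13/2 ≈ 6.500
Minimum mean = 6.500, attained e.g. along the cycle 0 → 1 → 0 with weight 13 and length 2. So λ(A) = 13/2 = 13/2.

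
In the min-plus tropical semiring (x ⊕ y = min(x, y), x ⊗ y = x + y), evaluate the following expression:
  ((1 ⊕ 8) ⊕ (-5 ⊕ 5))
((1 ⊕ 8) ⊕ (-5 ⊕ 5)) = -5

Expand innermost to outermost. Recall ⊕ takes the minimum of its arguments and ⊗ takes their sum. Working out the expression ((1 ⊕ 8) ⊕ (-5 ⊕ 5)) gives -5.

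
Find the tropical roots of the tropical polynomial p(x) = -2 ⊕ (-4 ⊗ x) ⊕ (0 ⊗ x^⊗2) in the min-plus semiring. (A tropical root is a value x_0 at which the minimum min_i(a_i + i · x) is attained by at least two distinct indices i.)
Roots: {-4, 2}

Each tropical root is a break point of the lower envelope of the lines y = a_i + i · x (there are 3 lines, with slopes 0, 1, ..., 2). Only the lines that attain the minimum somewhere contribute to roots; other lines are dominated. Here the surviving (envelope) indices are i = 2, i = 1, i = 0.
Intersections between consecutive envelope lines give the roots: for adjacent envelope indices i < j the intersection is x = (a_i − a_j) / (j − i). Reading off the sorted break points: {-4, 2}.
Verification: at each break x_0, at least two indices attain the minimum of min_i(a_i + i · x_0).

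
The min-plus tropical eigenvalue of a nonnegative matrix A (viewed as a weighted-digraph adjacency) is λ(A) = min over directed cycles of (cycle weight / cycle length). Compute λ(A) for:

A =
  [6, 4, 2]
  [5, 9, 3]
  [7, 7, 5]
λ(A) = 9/2

Enumerate directed cycles and compute their means (weight / length). Sample:
  cycle 0 → 0: weight = 6, length = 1, mean = 6/1 ≈ 6.000
  cycle 1 → 1: weight = 9, length = 1, mean = 9/1 ≈ 9.000
  cycle 2 → 2: weight = 5, length = 1, mean = 5/1 ≈ 5.000
  cycle 0 → 1 → 0: weight = 9, length = 2, mean = 9/2 ≈ 4.500
  cycle 0 → 2 → 0: weight = 9, length = 2, mean = 9/2 ≈ 4.500
  cycle 1 → 0 → 1: weight = 9, length = 2, mean = 9/2 ≈ 4.500
Minimum mean = 4.500, attained e.g. along the cycle 0 → 1 → 0 with weight 9 and length 2. So λ(A) = 9/2 = 9/2.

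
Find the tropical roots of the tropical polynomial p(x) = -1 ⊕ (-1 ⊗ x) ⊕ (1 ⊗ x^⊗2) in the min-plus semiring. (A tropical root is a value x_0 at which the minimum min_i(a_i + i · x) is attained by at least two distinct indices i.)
Roots: {-2, 0}

Each tropical root is a break point of the lower envelope of the lines y = a_i + i · x (there are 3 lines, with slopes 0, 1, ..., 2). Only the lines that attain the minimum somewhere contribute to roots; other lines are dominated. Here the surviving (envelope) indices are i = 2, i = 1, i = 0.
Intersections between consecutive envelope lines give the roots: for adjacent envelope indices i < j the intersection is x = (a_i − a_j) / (j − i). Reading off the sorted break points: {-2, 0}.
Verification: at each break x_0, at least two indices attain the minimum of min_i(a_i + i · x_0).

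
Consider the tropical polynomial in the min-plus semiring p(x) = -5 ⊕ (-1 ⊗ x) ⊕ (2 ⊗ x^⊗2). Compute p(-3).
p(-3) = -5

A tropical monomial a ⊗ x^⊗i evaluates to a + i · x. Evaluating each term at x = -3:
  Term 0 contributes -5 + 0 · -3 = -5
  Term 1 contributes -1 + 1 · -3 = -4
  Term 2 contributes 2 + 2 · -3 = -4
p(-3) = ⊕ of these = min[-5, -4, -4] = -5.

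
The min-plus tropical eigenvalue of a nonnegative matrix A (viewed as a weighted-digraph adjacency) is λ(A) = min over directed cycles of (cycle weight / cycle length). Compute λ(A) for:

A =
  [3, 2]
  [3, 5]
λ(A) = 5/2

Enumerate directed cycles and compute their means (weight / length). Sample:
  cycle 0 → 0: weight = 3, length = 1, mean = 3/1 ≈ 3.000
  cycle 1 → 1: weight = 5, length = 1, mean = 5/1 ≈ 5.000
  cycle 0 → 1 → 0: weight = 5, length = 2, mean = 5/2 ≈ 2.500
  cycle 1 → 0 → 1: weight = 5, length = 2, mean = 5/2 ≈ 2.500
Minimum mean = 2.500, attained e.g. along the cycle 0 → 1 → 0 with weight 5 and length 2. So λ(A) = 5/2 = 5/2.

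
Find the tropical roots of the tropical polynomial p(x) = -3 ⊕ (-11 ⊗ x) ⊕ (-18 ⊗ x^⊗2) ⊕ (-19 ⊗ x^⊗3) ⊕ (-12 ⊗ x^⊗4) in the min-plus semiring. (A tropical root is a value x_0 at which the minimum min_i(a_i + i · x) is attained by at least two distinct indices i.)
Roots: {-7, 1, 7, 8}

Each tropical root is a break point of the lower envelope of the lines y = a_i + i · x (there are 5 lines, with slopes 0, 1, ..., 4). Only the lines that attain the minimum somewhere contribute to roots; other lines are dominated. Here the surviving (envelope) indices are i = 4, i = 3, i = 2, i = 1, i = 0.
Intersections between consecutive envelope lines give the roots: for adjacent envelope indices i < j the intersection is x = (a_i − a_j) / (j − i). Reading off the sorted break points: {-7, 1, 7, 8}.
Verification: at each break x_0, at least two indices attain the minimum of min_i(a_i + i · x_0).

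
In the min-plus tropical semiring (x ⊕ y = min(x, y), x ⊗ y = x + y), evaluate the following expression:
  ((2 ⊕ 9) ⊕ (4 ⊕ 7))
((2 ⊕ 9) ⊕ (4 ⊕ 7)) = 2

Expand innermost to outermost. Recall ⊕ takes the minimum of its arguments and ⊗ takes their sum. Working out the expression ((2 ⊕ 9) ⊕ (4 ⊕ 7)) gives 2.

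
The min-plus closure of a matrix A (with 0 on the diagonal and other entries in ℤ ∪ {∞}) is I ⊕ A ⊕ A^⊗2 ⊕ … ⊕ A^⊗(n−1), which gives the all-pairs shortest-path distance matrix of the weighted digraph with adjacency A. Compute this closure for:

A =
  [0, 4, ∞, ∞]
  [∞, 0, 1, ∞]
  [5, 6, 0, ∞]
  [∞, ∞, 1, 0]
Closure =
  [0, 4, 5, ∞]
  [6, 0, 1, ∞]
  [5, 6, 0, ∞]
  [6, 7, 1, 0]

This is the Floyd-Warshall all-pairs shortest-path computation. For each intermediate vertex k = 0, 1, …, 3, update dist[i][j] ← min(dist[i][j], dist[i][k] + dist[k][j]). The final matrix gives, for each (i, j), the minimum total weight of any directed path from i to j (possibly empty when i = j).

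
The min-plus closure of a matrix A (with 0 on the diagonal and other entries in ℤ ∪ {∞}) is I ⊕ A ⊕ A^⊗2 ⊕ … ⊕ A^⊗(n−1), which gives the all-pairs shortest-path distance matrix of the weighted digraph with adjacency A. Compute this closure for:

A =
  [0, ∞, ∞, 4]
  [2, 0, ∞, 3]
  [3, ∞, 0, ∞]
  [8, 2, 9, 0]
Closure =
  [0, 6, 13, 4]
  [2, 0, 12, 3]
  [3, 9, 0, 7]
  [4, 2, 9, 0]

This is the Floyd-Warshall all-pairs shortest-path computation. For each intermediate vertex k = 0, 1, …, 3, update dist[i][j] ← min(dist[i][j], dist[i][k] + dist[k][j]). The final matrix gives, for each (i, j), the minimum total weight of any directed path from i to j (possibly empty when i = j).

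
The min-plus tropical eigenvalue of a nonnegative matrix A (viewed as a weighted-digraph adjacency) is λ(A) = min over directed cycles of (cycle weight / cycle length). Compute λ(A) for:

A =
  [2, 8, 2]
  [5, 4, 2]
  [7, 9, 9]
λ(A) = 2

Enumerate directed cycles and compute their means (weight / length). Sample:
  cycle 0 → 0: weight = 2, length = 1, mean = 2/1 ≈ 2.000
  cycle 1 → 1: weight = 4, length = 1, mean = 4/1 ≈ 4.000
  cycle 2 → 2: weight = 9, length = 1, mean = 9/1 ≈ 9.000
  cycle 0 → 1 → 0: weight = 13, length = 2, mean = 13/2 ≈ 6.500
  cycle 0 → 2 → 0: weight = 9, length = 2, mean = 9/2 ≈ 4.500
  cycle 1 → 0 → 1: weight = 13, length = 2, mean = 13/2 ≈ 6.500
Minimum mean = 2.000, attained e.g. along the cycle 0 → 0 with weight 2 and length 1. So λ(A) = 2/1 = 2.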